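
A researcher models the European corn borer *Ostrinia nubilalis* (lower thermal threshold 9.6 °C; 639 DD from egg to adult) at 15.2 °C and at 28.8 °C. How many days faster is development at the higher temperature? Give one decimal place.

80.8 days

At 15.2 °C: 639 / (15.2 − 9.6) = 639 / 5.6 = 114.107 d.
At 28.8 °C: 639 / (28.8 − 9.6) = 639 / 19.2 = 33.281 d.
Difference = |114.107 − 33.281| = 80.826 ≈ 80.8 days.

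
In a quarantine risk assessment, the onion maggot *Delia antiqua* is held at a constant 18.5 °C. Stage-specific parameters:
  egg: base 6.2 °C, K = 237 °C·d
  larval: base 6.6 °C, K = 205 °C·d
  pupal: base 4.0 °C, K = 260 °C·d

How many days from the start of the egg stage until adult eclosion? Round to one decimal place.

54.4 days

egg: 237 / (18.5 − 6.2) = 237 / 12.3 = 19.268 d.
larval: 205 / (18.5 − 6.6) = 205 / 11.9 = 17.227 d.
pupal: 260 / (18.5 − 4.0) = 260 / 14.5 = 17.931 d.
Sum = 54.426 ≈ 54.4 days.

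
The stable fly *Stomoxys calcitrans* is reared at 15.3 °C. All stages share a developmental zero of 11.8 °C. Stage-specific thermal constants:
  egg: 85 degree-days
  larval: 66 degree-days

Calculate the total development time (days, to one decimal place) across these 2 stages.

Daily accumulation at 15.3 °C = 15.3 − 11.8 = 3.5 DD/day.
Total K = 85 + 66 = 151 DD.
Total duration = 151 / 3.5 = 43.143 ≈ 43.1 days.

43.1 days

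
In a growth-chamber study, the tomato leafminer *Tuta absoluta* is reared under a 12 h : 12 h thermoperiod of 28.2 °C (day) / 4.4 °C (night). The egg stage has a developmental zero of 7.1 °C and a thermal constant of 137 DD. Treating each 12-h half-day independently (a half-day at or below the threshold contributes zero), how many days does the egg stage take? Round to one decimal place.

13.0 days

Day half: max(0, 28.2 − 7.1) × 0.5 = 21.1 × 0.5 = 10.55 DD.
Night half: max(0, 4.4 − 7.1) × 0.5 = 0.0 × 0.5 = 0.00 DD.
Per 24 h: 10.55 DD/day.
Duration = 137 / 10.55 = 12.986 ≈ 13.0 days.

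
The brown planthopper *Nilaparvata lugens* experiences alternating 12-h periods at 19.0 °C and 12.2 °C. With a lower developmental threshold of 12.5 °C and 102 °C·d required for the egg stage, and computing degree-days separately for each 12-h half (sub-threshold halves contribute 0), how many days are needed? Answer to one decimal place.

Day half: max(0, 19.0 − 12.5) × 0.5 = 6.5 × 0.5 = 3.25 DD.
Night half: max(0, 12.2 − 12.5) × 0.5 = 0.0 × 0.5 = 0.00 DD.
Per 24 h: 3.25 DD/day.
Duration = 102 / 3.25 = 31.385 ≈ 31.4 days.

31.4 days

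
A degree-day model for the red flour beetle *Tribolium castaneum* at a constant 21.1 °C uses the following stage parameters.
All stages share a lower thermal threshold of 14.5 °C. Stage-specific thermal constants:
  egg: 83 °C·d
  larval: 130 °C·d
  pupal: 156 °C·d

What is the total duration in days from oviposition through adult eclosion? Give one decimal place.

Daily accumulation at 21.1 °C = 21.1 − 14.5 = 6.6 DD/day.
Total K = 83 + 130 + 156 = 369 DD.
Total duration = 369 / 6.6 = 55.909 ≈ 55.9 days.

55.9 days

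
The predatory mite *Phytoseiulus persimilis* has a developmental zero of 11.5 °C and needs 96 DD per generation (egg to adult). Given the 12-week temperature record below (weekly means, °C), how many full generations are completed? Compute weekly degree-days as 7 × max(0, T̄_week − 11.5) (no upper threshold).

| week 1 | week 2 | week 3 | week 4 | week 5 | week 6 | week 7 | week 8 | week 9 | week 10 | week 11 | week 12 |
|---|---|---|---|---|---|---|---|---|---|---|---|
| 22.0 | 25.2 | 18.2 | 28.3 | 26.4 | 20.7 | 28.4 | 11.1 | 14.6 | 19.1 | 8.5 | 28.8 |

8 generations

Weekly DD (7 × max(0, T̄ − 11.5)): 73.5, 95.9, 46.9, 117.6, 104.3, 64.4, 118.3, 0.0, 21.7, 53.2, 0.0, 121.1.
Season total = 816.9 DD.
Complete generations = ⌊816.9 / 96⌋ = 8.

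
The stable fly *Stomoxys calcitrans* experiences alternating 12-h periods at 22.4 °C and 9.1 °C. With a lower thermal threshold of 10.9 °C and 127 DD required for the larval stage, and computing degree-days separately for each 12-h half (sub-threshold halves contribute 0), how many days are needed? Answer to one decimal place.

22.1 days

Day half: max(0, 22.4 − 10.9) × 0.5 = 11.5 × 0.5 = 5.75 DD.
Night half: max(0, 9.1 − 10.9) × 0.5 = 0.0 × 0.5 = 0.00 DD.
Per 24 h: 5.75 DD/day.
Duration = 127 / 5.75 = 22.087 ≈ 22.1 days.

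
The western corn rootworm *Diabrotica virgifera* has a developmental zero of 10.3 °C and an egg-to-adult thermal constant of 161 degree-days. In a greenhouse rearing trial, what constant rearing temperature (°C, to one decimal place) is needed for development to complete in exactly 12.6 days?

Required daily accumulation = 161 / 12.6 = 12.778 DD/day.
T = T_base + 12.778 = 10.3 + 12.778 = 23.078 ≈ 23.1 °C.

23.1 °C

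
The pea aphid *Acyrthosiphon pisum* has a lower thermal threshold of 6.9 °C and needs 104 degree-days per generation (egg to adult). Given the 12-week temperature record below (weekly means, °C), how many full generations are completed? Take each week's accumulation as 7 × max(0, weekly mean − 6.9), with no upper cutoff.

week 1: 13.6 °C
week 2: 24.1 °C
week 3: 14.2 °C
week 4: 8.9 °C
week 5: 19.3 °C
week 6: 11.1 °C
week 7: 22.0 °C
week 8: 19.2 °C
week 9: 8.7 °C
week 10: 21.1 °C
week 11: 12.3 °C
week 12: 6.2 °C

Weekly DD (7 × max(0, T̄ − 6.9)): 46.9, 120.4, 51.1, 14.0, 86.8, 29.4, 105.7, 86.1, 12.6, 99.4, 37.8, 0.0.
Season total = 690.2 DD.
Complete generations = ⌊690.2 / 104⌋ = 6.

6 generations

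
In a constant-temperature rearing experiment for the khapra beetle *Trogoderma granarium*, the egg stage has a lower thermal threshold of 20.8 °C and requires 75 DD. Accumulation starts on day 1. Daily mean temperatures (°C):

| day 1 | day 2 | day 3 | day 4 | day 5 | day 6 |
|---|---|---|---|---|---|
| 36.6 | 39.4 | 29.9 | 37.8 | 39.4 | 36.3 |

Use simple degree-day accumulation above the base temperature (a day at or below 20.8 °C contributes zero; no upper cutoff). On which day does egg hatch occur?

day 5

Daily DD above 20.8 °C: 15.8, 18.6, 9.1, 17.0, 18.6, 15.5.
Cumulative: 15.8, 34.4, 43.5, 60.5, 79.1, 94.6.
The total first reaches 75 DD on day 5.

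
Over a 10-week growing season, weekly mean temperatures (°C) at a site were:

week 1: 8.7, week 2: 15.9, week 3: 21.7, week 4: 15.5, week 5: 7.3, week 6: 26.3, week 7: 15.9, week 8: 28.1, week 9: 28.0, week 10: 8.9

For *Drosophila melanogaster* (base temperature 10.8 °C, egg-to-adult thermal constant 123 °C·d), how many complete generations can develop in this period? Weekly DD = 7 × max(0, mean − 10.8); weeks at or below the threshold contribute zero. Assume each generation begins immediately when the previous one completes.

Weekly DD (7 × max(0, T̄ − 10.8)): 0.0, 35.7, 76.3, 32.9, 0.0, 108.5, 35.7, 121.1, 120.4, 0.0.
Season total = 530.6 DD.
Complete generations = ⌊530.6 / 123⌋ = 4.

4 generations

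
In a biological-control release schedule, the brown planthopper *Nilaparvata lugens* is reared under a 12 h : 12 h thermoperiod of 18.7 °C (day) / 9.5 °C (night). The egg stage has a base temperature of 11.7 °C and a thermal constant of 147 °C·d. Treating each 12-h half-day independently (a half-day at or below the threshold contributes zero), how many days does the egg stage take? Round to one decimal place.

42.0 days

Day half: max(0, 18.7 − 11.7) × 0.5 = 7.0 × 0.5 = 3.50 DD.
Night half: max(0, 9.5 − 11.7) × 0.5 = 0.0 × 0.5 = 0.00 DD.
Per 24 h: 3.50 DD/day.
Duration = 147 / 3.50 = 42.000 ≈ 42.0 days.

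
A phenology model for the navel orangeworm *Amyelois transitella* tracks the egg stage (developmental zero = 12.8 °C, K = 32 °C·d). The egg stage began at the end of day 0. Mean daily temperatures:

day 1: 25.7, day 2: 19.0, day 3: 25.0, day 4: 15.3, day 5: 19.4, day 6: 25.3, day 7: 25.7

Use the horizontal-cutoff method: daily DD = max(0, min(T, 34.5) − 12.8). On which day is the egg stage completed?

day 4

Daily DD above 12.8 °C (capped at 21.7): 12.9, 6.2, 12.2, 2.5, 6.6, 12.5, 12.9.
Cumulative: 12.9, 19.1, 31.3, 33.8, 40.4, 52.9, 65.8.
The total first reaches 32 DD on day 4.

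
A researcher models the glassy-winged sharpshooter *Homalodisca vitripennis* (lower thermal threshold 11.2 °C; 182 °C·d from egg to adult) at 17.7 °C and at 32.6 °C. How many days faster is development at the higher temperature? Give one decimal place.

19.5 days

At 17.7 °C: 182 / (17.7 − 11.2) = 182 / 6.5 = 28.000 d.
At 32.6 °C: 182 / (32.6 − 11.2) = 182 / 21.4 = 8.505 d.
Difference = |28.000 − 8.505| = 19.495 ≈ 19.5 days.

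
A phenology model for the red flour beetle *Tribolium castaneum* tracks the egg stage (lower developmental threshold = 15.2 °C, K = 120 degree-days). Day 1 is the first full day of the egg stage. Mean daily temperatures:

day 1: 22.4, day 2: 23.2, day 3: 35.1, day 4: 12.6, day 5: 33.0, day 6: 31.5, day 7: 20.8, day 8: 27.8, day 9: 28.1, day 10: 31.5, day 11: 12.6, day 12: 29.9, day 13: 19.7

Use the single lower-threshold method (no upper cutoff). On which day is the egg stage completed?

Daily DD above 15.2 °C: 7.2, 8.0, 19.9, 0.0, 17.8, 16.3, 5.6, 12.6, 12.9, 16.3, 0.0, 14.7, 4.5.
Cumulative: 7.2, 15.2, 35.1, 35.1, 52.9, 69.2, 74.8, 87.4, 100.3, 116.6, 116.6, 131.3, 135.8.
The total first reaches 120 DD on day 12.

day 12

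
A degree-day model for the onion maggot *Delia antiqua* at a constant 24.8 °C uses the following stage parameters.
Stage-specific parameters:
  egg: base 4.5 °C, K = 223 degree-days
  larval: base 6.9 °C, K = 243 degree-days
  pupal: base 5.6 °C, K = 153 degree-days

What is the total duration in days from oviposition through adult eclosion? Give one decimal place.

32.5 days

egg: 223 / (24.8 − 4.5) = 223 / 20.3 = 10.985 d.
larval: 243 / (24.8 − 6.9) = 243 / 17.9 = 13.575 d.
pupal: 153 / (24.8 − 5.6) = 153 / 19.2 = 7.969 d.
Sum = 32.529 ≈ 32.5 days.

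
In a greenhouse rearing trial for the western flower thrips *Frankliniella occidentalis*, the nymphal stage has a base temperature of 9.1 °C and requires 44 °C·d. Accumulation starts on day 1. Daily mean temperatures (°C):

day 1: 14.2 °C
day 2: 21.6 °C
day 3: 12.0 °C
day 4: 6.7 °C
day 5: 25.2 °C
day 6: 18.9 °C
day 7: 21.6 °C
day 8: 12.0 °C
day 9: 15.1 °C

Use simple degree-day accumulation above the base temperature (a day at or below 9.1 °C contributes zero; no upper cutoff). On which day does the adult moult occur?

Daily DD above 9.1 °C: 5.1, 12.5, 2.9, 0.0, 16.1, 9.8, 12.5, 2.9, 6.0.
Cumulative: 5.1, 17.6, 20.5, 20.5, 36.6, 46.4, 58.9, 61.8, 67.8.
The total first reaches 44 DD on day 6.

day 6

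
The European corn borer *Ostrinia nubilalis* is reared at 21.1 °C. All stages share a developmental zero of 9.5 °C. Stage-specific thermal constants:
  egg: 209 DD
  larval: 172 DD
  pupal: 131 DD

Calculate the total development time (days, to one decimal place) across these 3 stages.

44.1 days

Daily accumulation at 21.1 °C = 21.1 − 9.5 = 11.6 DD/day.
Total K = 209 + 172 + 131 = 512 DD.
Total duration = 512 / 11.6 = 44.138 ≈ 44.1 days.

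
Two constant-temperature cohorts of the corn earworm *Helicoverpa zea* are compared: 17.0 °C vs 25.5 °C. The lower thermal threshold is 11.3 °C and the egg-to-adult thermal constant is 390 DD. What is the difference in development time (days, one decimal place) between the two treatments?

41.0 days

At 17.0 °C: 390 / (17.0 − 11.3) = 390 / 5.7 = 68.421 d.
At 25.5 °C: 390 / (25.5 − 11.3) = 390 / 14.2 = 27.465 d.
Difference = |68.421 − 27.465| = 40.956 ≈ 41.0 days.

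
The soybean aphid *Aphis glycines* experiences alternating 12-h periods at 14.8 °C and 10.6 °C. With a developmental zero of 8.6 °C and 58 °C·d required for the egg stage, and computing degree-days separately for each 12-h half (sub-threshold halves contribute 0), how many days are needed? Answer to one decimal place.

Day half: max(0, 14.8 − 8.6) × 0.5 = 6.2 × 0.5 = 3.10 DD.
Night half: max(0, 10.6 − 8.6) × 0.5 = 2.0 × 0.5 = 1.00 DD.
Per 24 h: 4.10 DD/day.
Duration = 58 / 4.10 = 14.146 ≈ 14.1 days.

14.1 days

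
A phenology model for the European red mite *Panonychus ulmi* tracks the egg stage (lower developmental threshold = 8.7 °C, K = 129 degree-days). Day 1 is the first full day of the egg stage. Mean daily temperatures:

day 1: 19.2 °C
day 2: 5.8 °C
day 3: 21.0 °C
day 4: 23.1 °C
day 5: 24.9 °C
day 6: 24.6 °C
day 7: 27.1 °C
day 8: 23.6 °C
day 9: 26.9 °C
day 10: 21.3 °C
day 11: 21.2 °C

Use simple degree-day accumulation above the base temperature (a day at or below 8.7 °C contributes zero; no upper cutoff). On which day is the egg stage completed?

day 10

Daily DD above 8.7 °C: 10.5, 0.0, 12.3, 14.4, 16.2, 15.9, 18.4, 14.9, 18.2, 12.6, 12.5.
Cumulative: 10.5, 10.5, 22.8, 37.2, 53.4, 69.3, 87.7, 102.6, 120.8, 133.4, 145.9.
The total first reaches 129 DD on day 10.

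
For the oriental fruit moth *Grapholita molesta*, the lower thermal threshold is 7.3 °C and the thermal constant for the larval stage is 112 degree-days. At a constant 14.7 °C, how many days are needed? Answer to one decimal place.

15.1 days

Daily accumulation = 14.7 − 7.3 = 7.4 DD/day.
Duration = 112 / 7.4 = 15.135 ≈ 15.1 days.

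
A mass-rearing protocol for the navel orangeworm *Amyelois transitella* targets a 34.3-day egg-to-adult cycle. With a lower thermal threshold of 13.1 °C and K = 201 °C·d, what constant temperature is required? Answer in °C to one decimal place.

Required daily accumulation = 201 / 34.3 = 5.860 DD/day.
T = T_base + 5.860 = 13.1 + 5.860 = 18.960 ≈ 19.0 °C.

19.0 °C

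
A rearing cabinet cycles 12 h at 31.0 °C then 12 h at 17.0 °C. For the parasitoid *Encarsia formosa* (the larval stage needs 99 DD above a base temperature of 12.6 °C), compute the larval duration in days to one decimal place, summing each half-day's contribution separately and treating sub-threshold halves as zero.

8.7 days

Day half: max(0, 31.0 − 12.6) × 0.5 = 18.4 × 0.5 = 9.20 DD.
Night half: max(0, 17.0 − 12.6) × 0.5 = 4.4 × 0.5 = 2.20 DD.
Per 24 h: 11.40 DD/day.
Duration = 99 / 11.40 = 8.684 ≈ 8.7 days.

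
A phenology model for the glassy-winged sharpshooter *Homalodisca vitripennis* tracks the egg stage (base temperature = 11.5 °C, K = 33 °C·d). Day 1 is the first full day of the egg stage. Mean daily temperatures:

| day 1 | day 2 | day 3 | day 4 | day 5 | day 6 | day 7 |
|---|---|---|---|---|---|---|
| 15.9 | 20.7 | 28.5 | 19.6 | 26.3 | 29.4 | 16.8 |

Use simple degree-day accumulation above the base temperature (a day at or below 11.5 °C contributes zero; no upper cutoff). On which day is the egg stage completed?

day 4

Daily DD above 11.5 °C: 4.4, 9.2, 17.0, 8.1, 14.8, 17.9, 5.3.
Cumulative: 4.4, 13.6, 30.6, 38.7, 53.5, 71.4, 76.7.
The total first reaches 33 DD on day 4.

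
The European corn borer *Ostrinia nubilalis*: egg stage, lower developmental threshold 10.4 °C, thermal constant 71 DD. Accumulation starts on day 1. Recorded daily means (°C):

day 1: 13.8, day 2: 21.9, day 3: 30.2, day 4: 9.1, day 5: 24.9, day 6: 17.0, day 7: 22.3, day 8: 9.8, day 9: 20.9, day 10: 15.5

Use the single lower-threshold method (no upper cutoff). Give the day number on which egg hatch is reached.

Daily DD above 10.4 °C: 3.4, 11.5, 19.8, 0.0, 14.5, 6.6, 11.9, 0.0, 10.5, 5.1.
Cumulative: 3.4, 14.9, 34.7, 34.7, 49.2, 55.8, 67.7, 67.7, 78.2, 83.3.
The total first reaches 71 DD on day 9.

day 9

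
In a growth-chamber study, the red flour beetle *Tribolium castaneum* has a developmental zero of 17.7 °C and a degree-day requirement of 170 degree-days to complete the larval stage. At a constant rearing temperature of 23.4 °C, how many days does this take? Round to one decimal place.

Daily accumulation = 23.4 − 17.7 = 5.7 DD/day.
Duration = 170 / 5.7 = 29.825 ≈ 29.8 days.

29.8 days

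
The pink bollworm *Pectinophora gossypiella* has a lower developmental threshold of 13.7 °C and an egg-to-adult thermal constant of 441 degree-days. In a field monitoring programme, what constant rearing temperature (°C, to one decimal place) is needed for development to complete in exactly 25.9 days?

30.7 °C

Required daily accumulation = 441 / 25.9 = 17.027 DD/day.
T = T_base + 17.027 = 13.7 + 17.027 = 30.727 ≈ 30.7 °C.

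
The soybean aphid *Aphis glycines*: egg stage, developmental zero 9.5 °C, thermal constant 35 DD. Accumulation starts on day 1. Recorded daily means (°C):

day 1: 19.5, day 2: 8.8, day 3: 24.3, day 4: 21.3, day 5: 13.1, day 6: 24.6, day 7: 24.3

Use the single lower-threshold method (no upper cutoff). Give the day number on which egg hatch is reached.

day 4

Daily DD above 9.5 °C: 10.0, 0.0, 14.8, 11.8, 3.6, 15.1, 14.8.
Cumulative: 10.0, 10.0, 24.8, 36.6, 40.2, 55.3, 70.1.
The total first reaches 35 DD on day 4.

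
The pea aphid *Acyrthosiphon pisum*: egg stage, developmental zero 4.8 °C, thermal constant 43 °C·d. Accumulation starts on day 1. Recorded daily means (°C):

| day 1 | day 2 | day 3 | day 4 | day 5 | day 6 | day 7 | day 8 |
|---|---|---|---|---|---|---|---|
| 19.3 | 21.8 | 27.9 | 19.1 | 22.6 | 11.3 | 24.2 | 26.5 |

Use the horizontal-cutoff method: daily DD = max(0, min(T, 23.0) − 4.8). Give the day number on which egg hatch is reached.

day 3

Daily DD above 4.8 °C (capped at 18.2): 14.5, 17.0, 18.2, 14.3, 17.8, 6.5, 18.2, 18.2.
Cumulative: 14.5, 31.5, 49.7, 64.0, 81.8, 88.3, 106.5, 124.7.
The total first reaches 43 DD on day 3.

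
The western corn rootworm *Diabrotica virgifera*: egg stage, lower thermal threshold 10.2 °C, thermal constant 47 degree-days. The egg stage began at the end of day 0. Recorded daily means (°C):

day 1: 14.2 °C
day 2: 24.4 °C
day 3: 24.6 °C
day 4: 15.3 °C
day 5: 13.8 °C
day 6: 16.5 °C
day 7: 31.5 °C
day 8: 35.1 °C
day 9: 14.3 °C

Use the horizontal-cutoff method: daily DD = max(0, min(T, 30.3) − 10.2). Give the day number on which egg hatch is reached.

Daily DD above 10.2 °C (capped at 20.1): 4.0, 14.2, 14.4, 5.1, 3.6, 6.3, 20.1, 20.1, 4.1.
Cumulative: 4.0, 18.2, 32.6, 37.7, 41.3, 47.6, 67.7, 87.8, 91.9.
The total first reaches 47 DD on day 6.

day 6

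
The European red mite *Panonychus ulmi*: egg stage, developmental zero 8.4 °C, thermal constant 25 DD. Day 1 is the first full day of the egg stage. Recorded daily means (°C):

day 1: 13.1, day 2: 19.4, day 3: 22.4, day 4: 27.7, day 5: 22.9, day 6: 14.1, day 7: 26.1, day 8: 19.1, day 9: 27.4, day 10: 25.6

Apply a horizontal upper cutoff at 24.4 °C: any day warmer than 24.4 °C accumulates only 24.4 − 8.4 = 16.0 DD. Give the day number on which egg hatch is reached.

day 3

Daily DD above 8.4 °C (capped at 16.0): 4.7, 11.0, 14.0, 16.0, 14.5, 5.7, 16.0, 10.7, 16.0, 16.0.
Cumulative: 4.7, 15.7, 29.7, 45.7, 60.2, 65.9, 81.9, 92.6, 108.6, 124.6.
The total first reaches 25 DD on day 3.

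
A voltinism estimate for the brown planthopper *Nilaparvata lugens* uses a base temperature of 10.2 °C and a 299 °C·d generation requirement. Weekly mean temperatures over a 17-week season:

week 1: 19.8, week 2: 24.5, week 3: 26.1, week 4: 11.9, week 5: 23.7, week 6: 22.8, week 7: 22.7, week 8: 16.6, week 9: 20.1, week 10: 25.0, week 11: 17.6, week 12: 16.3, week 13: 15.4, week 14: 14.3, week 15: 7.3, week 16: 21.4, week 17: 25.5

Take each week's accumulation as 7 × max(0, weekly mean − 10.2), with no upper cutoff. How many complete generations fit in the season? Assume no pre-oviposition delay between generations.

Weekly DD (7 × max(0, T̄ − 10.2)): 67.2, 100.1, 111.3, 11.9, 94.5, 88.2, 87.5, 44.8, 69.3, 103.6, 51.8, 42.7, 36.4, 28.7, 0.0, 78.4, 107.1.
Season total = 1123.5 DD.
Complete generations = ⌊1123.5 / 299⌋ = 3.

3 generations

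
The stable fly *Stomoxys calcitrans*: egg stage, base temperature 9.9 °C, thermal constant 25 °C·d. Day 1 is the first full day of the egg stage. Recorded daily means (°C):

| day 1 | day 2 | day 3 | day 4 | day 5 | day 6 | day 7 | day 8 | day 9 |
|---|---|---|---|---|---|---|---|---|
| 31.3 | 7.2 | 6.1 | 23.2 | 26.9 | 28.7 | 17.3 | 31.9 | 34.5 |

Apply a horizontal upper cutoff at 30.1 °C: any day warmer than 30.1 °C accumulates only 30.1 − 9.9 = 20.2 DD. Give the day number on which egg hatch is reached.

Daily DD above 9.9 °C (capped at 20.2): 20.2, 0.0, 0.0, 13.3, 17.0, 18.8, 7.4, 20.2, 20.2.
Cumulative: 20.2, 20.2, 20.2, 33.5, 50.5, 69.3, 76.7, 96.9, 117.1.
The total first reaches 25 DD on day 4.

day 4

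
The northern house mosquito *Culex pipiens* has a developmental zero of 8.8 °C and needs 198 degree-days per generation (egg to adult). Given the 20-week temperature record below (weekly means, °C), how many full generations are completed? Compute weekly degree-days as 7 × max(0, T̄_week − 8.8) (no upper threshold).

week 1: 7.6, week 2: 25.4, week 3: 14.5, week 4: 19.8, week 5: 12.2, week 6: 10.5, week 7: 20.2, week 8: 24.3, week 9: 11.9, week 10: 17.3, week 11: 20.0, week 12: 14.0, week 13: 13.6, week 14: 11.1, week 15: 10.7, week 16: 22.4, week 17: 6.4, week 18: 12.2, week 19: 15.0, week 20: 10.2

Weekly DD (7 × max(0, T̄ − 8.8)): 0.0, 116.2, 39.9, 77.0, 23.8, 11.9, 79.8, 108.5, 21.7, 59.5, 78.4, 36.4, 33.6, 16.1, 13.3, 95.2, 0.0, 23.8, 43.4, 9.8.
Season total = 888.3 DD.
Complete generations = ⌊888.3 / 198⌋ = 4.

4 generations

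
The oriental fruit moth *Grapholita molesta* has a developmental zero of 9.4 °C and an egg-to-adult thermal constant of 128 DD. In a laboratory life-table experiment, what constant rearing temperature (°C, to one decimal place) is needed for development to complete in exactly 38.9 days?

12.7 °C

Required daily accumulation = 128 / 38.9 = 3.290 DD/day.
T = T_base + 3.290 = 9.4 + 3.290 = 12.690 ≈ 12.7 °C.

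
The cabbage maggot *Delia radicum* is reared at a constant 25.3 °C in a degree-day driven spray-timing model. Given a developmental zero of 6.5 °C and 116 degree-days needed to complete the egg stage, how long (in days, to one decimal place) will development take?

Daily accumulation = 25.3 − 6.5 = 18.8 DD/day.
Duration = 116 / 18.8 = 6.170 ≈ 6.2 days.

6.2 days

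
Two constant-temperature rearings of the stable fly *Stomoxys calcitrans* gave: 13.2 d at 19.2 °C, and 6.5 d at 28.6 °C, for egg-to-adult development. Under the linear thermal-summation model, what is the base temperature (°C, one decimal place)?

10.1 °C

Linear rate model ⇒ the product D·(T − T_b) is constant across temperatures.
13.2·(19.2 − T_b) = 6.5·(28.6 − T_b)
T_b = (13.2·19.2 − 6.5·28.6) / (13.2 − 6.5) = 67.54 / 6.7 = 10.081 °C ≈ 10.1 °C.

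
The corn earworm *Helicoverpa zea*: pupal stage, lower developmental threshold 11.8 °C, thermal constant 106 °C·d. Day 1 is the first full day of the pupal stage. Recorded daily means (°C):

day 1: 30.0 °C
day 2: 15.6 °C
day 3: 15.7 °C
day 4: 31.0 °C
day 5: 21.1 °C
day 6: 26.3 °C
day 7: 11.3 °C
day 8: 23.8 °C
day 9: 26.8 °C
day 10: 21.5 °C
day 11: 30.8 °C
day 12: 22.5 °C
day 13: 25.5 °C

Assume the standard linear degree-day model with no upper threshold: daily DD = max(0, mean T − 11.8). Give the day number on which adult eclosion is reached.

day 11

Daily DD above 11.8 °C: 18.2, 3.8, 3.9, 19.2, 9.3, 14.5, 0.0, 12.0, 15.0, 9.7, 19.0, 10.7, 13.7.
Cumulative: 18.2, 22.0, 25.9, 45.1, 54.4, 68.9, 68.9, 80.9, 95.9, 105.6, 124.6, 135.3, 149.0.
The total first reaches 106 DD on day 11.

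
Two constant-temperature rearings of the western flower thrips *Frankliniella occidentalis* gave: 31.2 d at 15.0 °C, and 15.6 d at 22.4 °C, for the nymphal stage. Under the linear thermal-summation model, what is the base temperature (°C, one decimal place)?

Under the model K = D·(T − T_b), so D₁·(T₁ − T_b) = D₂·(T₂ − T_b).
31.2·(15.0 − T_b) = 15.6·(22.4 − T_b)
T_b = (31.2·15.0 − 15.6·22.4) / (31.2 − 15.6) = 118.56 / 15.6 = 7.600 °C ≈ 7.6 °C.

7.6 °C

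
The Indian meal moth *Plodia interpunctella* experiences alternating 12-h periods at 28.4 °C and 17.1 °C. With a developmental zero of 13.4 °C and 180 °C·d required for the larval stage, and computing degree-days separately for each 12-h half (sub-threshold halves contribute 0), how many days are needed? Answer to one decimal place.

Day half: max(0, 28.4 − 13.4) × 0.5 = 15.0 × 0.5 = 7.50 DD.
Night half: max(0, 17.1 − 13.4) × 0.5 = 3.7 × 0.5 = 1.85 DD.
Per 24 h: 9.35 DD/day.
Duration = 180 / 9.35 = 19.251 ≈ 19.3 days.

19.3 days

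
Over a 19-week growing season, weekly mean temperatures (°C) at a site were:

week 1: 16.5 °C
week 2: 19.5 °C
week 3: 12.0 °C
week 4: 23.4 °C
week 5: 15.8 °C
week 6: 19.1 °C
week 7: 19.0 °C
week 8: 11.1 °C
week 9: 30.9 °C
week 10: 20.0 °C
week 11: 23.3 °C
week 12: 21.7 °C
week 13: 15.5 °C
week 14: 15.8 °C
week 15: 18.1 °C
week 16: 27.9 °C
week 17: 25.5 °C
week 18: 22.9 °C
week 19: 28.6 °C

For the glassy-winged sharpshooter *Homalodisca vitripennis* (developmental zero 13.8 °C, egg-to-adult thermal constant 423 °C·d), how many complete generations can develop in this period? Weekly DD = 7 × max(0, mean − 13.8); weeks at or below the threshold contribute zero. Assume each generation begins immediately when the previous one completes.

2 generations

Weekly DD (7 × max(0, T̄ − 13.8)): 18.9, 39.9, 0.0, 67.2, 14.0, 37.1, 36.4, 0.0, 119.7, 43.4, 66.5, 55.3, 11.9, 14.0, 30.1, 98.7, 81.9, 63.7, 103.6.
Season total = 902.3 DD.
Complete generations = ⌊902.3 / 423⌋ = 2.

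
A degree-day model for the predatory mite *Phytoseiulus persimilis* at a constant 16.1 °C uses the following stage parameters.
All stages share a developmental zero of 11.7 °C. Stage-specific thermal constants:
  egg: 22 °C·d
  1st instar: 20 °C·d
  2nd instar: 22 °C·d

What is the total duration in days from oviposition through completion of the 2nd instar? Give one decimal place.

Daily accumulation at 16.1 °C = 16.1 − 11.7 = 4.4 DD/day.
Total K = 22 + 20 + 22 = 64 DD.
Total duration = 64 / 4.4 = 14.545 ≈ 14.5 days.

14.5 days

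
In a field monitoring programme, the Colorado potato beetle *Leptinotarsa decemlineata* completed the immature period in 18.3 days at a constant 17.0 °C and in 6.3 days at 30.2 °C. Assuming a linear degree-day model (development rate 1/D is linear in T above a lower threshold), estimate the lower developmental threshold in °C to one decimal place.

Equal thermal constants: D₁(T₁ − T_b) = D₂(T₂ − T_b).
18.3·(17.0 − T_b) = 6.3·(30.2 − T_b)
T_b = (18.3·17.0 − 6.3·30.2) / (18.3 − 6.3) = 120.84 / 12.0 = 10.070 °C ≈ 10.1 °C.

10.1 °C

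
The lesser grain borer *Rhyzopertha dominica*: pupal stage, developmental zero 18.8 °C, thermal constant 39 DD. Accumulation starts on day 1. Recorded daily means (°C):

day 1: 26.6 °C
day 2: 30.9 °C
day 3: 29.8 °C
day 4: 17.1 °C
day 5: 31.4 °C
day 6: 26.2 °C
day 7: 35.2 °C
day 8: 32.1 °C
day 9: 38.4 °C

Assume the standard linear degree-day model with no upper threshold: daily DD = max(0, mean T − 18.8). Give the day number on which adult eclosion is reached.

Daily DD above 18.8 °C: 7.8, 12.1, 11.0, 0.0, 12.6, 7.4, 16.4, 13.3, 19.6.
Cumulative: 7.8, 19.9, 30.9, 30.9, 43.5, 50.9, 67.3, 80.6, 100.2.
The total first reaches 39 DD on day 5.

day 5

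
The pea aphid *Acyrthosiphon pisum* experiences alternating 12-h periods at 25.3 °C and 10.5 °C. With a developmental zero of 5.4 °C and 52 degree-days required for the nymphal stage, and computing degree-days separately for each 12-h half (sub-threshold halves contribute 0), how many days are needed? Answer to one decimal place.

4.2 days

Day half: max(0, 25.3 − 5.4) × 0.5 = 19.9 × 0.5 = 9.95 DD.
Night half: max(0, 10.5 − 5.4) × 0.5 = 5.1 × 0.5 = 2.55 DD.
Per 24 h: 12.50 DD/day.
Duration = 52 / 12.50 = 4.160 ≈ 4.2 days.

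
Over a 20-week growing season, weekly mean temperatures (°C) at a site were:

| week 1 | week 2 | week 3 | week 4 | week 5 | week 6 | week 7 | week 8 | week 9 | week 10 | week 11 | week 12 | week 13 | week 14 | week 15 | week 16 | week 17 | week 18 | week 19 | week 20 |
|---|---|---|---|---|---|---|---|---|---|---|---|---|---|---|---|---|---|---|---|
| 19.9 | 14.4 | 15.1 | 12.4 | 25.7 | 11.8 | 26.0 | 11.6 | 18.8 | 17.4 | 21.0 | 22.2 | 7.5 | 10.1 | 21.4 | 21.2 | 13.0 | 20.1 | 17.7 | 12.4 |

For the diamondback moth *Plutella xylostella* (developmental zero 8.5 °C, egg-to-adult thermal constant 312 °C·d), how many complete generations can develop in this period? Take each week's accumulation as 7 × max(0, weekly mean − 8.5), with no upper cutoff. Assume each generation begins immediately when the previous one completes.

3 generations

Weekly DD (7 × max(0, T̄ − 8.5)): 79.8, 41.3, 46.2, 27.3, 120.4, 23.1, 122.5, 21.7, 72.1, 62.3, 87.5, 95.9, 0.0, 11.2, 90.3, 88.9, 31.5, 81.2, 64.4, 27.3.
Season total = 1194.9 DD.
Complete generations = ⌊1194.9 / 312⌋ = 3.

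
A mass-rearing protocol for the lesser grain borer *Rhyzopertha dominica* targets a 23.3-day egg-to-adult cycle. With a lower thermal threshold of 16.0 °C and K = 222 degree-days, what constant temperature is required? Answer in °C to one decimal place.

25.5 °C

Required daily accumulation = 222 / 23.3 = 9.528 DD/day.
T = T_base + 9.528 = 16.0 + 9.528 = 25.528 ≈ 25.5 °C.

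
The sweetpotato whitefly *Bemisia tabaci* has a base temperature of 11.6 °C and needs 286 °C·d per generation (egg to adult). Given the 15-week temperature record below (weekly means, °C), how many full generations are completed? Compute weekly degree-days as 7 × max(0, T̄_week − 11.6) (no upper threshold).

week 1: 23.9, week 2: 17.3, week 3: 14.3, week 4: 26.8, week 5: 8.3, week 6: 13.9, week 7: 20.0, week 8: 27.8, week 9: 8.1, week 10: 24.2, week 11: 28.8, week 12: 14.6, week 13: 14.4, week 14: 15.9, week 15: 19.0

2 generations

Weekly DD (7 × max(0, T̄ − 11.6)): 86.1, 39.9, 18.9, 106.4, 0.0, 16.1, 58.8, 113.4, 0.0, 88.2, 120.4, 21.0, 19.6, 30.1, 51.8.
Season total = 770.7 DD.
Complete generations = ⌊770.7 / 286⌋ = 2.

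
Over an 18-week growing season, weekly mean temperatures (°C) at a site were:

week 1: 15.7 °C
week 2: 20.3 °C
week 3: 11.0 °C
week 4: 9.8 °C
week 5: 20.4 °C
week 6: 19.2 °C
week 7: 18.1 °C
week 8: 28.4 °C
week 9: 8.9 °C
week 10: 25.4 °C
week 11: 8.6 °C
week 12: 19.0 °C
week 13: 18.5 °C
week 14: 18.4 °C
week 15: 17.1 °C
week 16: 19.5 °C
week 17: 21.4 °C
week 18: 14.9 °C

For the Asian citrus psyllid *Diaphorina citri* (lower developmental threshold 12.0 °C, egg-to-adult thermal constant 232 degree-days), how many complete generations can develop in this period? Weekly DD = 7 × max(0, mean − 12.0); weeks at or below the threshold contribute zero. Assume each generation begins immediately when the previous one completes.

3 generations

Weekly DD (7 × max(0, T̄ − 12.0)): 25.9, 58.1, 0.0, 0.0, 58.8, 50.4, 42.7, 114.8, 0.0, 93.8, 0.0, 49.0, 45.5, 44.8, 35.7, 52.5, 65.8, 20.3.
Season total = 758.1 DD.
Complete generations = ⌊758.1 / 232⌋ = 3.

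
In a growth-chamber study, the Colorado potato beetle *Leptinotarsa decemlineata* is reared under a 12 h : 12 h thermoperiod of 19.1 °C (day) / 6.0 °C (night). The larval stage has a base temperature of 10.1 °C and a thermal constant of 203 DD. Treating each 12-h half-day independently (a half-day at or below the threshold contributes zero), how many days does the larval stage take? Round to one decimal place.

45.1 days

Day half: max(0, 19.1 − 10.1) × 0.5 = 9.0 × 0.5 = 4.50 DD.
Night half: max(0, 6.0 − 10.1) × 0.5 = 0.0 × 0.5 = 0.00 DD.
Per 24 h: 4.50 DD/day.
Duration = 203 / 4.50 = 45.111 ≈ 45.1 days.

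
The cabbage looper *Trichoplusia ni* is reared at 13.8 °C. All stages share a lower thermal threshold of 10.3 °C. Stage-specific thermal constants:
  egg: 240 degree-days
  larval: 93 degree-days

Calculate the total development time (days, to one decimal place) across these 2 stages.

Daily accumulation at 13.8 °C = 13.8 − 10.3 = 3.5 DD/day.
Total K = 240 + 93 = 333 DD.
Total duration = 333 / 3.5 = 95.143 ≈ 95.1 days.

95.1 days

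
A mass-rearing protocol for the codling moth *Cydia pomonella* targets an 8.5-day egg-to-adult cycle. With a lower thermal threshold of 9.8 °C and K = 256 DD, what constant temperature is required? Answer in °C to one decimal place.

Required daily accumulation = 256 / 8.5 = 30.118 DD/day.
T = T_base + 30.118 = 9.8 + 30.118 = 39.918 ≈ 39.9 °C.

39.9 °C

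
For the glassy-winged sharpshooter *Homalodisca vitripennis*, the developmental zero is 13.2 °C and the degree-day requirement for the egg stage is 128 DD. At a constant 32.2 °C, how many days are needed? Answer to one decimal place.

Daily accumulation = 32.2 − 13.2 = 19.0 DD/day.
Duration = 128 / 19.0 = 6.737 ≈ 6.7 days.

6.7 days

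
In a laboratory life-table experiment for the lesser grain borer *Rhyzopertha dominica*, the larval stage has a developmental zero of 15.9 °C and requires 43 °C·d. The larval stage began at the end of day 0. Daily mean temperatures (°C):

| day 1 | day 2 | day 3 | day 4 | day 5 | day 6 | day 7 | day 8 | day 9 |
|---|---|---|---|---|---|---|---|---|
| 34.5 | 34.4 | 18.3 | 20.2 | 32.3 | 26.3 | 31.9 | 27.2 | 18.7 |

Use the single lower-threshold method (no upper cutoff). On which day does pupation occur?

day 4

Daily DD above 15.9 °C: 18.6, 18.5, 2.4, 4.3, 16.4, 10.4, 16.0, 11.3, 2.8.
Cumulative: 18.6, 37.1, 39.5, 43.8, 60.2, 70.6, 86.6, 97.9, 100.7.
The total first reaches 43 DD on day 4.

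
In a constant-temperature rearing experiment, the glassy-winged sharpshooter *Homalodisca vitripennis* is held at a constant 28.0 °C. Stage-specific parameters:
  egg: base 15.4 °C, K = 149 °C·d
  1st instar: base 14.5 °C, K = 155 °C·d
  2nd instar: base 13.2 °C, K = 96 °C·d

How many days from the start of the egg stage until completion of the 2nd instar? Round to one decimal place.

29.8 days

egg: 149 / (28.0 − 15.4) = 149 / 12.6 = 11.825 d.
1st instar: 155 / (28.0 − 14.5) = 155 / 13.5 = 11.481 d.
2nd instar: 96 / (28.0 − 13.2) = 96 / 14.8 = 6.486 d.
Sum = 29.793 ≈ 29.8 days.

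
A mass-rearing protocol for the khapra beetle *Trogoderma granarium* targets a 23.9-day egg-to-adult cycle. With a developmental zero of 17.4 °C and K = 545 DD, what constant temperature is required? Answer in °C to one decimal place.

40.2 °C

Required daily accumulation = 545 / 23.9 = 22.803 DD/day.
T = T_base + 22.803 = 17.4 + 22.803 = 40.203 ≈ 40.2 °C.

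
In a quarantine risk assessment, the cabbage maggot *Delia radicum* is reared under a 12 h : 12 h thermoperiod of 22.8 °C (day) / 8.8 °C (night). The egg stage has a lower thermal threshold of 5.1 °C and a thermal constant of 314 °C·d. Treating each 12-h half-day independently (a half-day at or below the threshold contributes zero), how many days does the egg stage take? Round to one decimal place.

29.3 days

Day half: max(0, 22.8 − 5.1) × 0.5 = 17.7 × 0.5 = 8.85 DD.
Night half: max(0, 8.8 − 5.1) × 0.5 = 3.7 × 0.5 = 1.85 DD.
Per 24 h: 10.70 DD/day.
Duration = 314 / 10.70 = 29.346 ≈ 29.3 days.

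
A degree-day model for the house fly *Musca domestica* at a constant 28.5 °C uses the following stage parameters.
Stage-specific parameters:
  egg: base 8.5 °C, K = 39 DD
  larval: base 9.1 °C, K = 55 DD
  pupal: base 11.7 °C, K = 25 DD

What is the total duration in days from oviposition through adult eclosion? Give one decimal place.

6.3 days

egg: 39 / (28.5 − 8.5) = 39 / 20.0 = 1.950 d.
larval: 55 / (28.5 − 9.1) = 55 / 19.4 = 2.835 d.
pupal: 25 / (28.5 − 11.7) = 25 / 16.8 = 1.488 d.
Sum = 6.273 ≈ 6.3 days.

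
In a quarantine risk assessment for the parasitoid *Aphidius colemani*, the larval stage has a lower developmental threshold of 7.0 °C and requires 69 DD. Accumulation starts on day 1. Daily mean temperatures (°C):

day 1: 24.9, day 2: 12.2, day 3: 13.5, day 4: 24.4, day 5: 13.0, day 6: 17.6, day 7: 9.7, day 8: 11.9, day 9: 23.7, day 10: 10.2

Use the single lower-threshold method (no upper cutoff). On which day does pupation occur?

Daily DD above 7.0 °C: 17.9, 5.2, 6.5, 17.4, 6.0, 10.6, 2.7, 4.9, 16.7, 3.2.
Cumulative: 17.9, 23.1, 29.6, 47.0, 53.0, 63.6, 66.3, 71.2, 87.9, 91.1.
The total first reaches 69 DD on day 8.

day 8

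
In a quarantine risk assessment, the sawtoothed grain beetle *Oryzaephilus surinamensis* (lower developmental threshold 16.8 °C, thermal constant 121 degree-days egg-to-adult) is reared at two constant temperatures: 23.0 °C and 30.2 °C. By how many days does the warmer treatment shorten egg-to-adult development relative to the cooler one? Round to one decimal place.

At 23.0 °C: 121 / (23.0 − 16.8) = 121 / 6.2 = 19.516 d.
At 30.2 °C: 121 / (30.2 − 16.8) = 121 / 13.4 = 9.030 d.
Difference = |19.516 − 9.030| = 10.486 ≈ 10.5 days.

10.5 days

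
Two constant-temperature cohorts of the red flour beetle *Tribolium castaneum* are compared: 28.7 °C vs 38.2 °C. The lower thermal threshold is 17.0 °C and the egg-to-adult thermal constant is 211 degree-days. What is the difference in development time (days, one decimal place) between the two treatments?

8.1 days

At 28.7 °C: 211 / (28.7 − 17.0) = 211 / 11.7 = 18.034 d.
At 38.2 °C: 211 / (38.2 − 17.0) = 211 / 21.2 = 9.953 d.
Difference = |18.034 − 9.953| = 8.081 ≈ 8.1 days.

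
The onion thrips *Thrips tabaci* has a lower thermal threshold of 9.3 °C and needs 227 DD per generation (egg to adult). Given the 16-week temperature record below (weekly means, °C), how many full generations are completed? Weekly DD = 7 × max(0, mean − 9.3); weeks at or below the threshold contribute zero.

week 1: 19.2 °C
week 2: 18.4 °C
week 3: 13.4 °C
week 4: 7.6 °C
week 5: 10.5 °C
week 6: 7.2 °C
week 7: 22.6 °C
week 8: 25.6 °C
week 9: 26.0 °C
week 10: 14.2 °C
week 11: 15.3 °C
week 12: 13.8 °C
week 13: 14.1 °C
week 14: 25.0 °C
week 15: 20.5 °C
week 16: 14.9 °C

Weekly DD (7 × max(0, T̄ − 9.3)): 69.3, 63.7, 28.7, 0.0, 8.4, 0.0, 93.1, 114.1, 116.9, 34.3, 42.0, 31.5, 33.6, 109.9, 78.4, 39.2.
Season total = 863.1 DD.
Complete generations = ⌊863.1 / 227⌋ = 3.

3 generations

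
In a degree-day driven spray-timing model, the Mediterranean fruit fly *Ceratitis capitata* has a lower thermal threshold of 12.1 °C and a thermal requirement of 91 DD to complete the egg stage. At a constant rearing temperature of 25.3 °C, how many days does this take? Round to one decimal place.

Daily accumulation = 25.3 − 12.1 = 13.2 DD/day.
Duration = 91 / 13.2 = 6.894 ≈ 6.9 days.

6.9 days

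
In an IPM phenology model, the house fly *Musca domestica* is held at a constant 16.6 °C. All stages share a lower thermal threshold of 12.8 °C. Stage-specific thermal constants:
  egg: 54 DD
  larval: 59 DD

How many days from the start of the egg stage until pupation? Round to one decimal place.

29.7 days

Daily accumulation at 16.6 °C = 16.6 − 12.8 = 3.8 DD/day.
Total K = 54 + 59 = 113 DD.
Total duration = 113 / 3.8 = 29.737 ≈ 29.7 days.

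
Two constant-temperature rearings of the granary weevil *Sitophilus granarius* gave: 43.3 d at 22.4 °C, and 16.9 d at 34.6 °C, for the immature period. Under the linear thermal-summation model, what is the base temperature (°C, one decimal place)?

Under the model K = D·(T − T_b), so D₁·(T₁ − T_b) = D₂·(T₂ − T_b).
43.3·(22.4 − T_b) = 16.9·(34.6 − T_b)
T_b = (43.3·22.4 − 16.9·34.6) / (43.3 − 16.9) = 385.18 / 26.4 = 14.590 °C ≈ 14.6 °C.

14.6 °C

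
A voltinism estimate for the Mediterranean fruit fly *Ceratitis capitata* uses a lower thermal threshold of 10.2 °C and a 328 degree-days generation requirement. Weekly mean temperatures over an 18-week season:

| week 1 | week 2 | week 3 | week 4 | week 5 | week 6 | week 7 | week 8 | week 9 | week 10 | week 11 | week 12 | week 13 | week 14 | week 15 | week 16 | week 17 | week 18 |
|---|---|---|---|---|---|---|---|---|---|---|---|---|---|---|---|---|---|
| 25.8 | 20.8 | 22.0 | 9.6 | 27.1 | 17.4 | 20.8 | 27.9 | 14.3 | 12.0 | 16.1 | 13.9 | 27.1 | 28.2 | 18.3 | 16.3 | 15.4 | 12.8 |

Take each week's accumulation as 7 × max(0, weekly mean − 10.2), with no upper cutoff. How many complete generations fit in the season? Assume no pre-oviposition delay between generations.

Weekly DD (7 × max(0, T̄ − 10.2)): 109.2, 74.2, 82.6, 0.0, 118.3, 50.4, 74.2, 123.9, 28.7, 12.6, 41.3, 25.9, 118.3, 126.0, 56.7, 42.7, 36.4, 18.2.
Season total = 1139.6 DD.
Complete generations = ⌊1139.6 / 328⌋ = 3.

3 generations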